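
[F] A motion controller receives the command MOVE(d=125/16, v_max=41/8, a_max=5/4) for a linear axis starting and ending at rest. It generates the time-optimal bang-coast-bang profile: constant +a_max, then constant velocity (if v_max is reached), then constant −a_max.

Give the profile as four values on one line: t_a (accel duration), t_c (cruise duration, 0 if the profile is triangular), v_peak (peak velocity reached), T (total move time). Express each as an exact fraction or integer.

t_a=5/2 t_c=0 v_peak=25/8 T=5

v_max²/a_max = (41/8)²/(5/4) = 1681/80
125/16 < 1681/80 ⇒ no cruise
v_peak = √(125/16·5/4) = √(625/64) = 25/8
t_a = (25/8)/(5/4) = 5/2; t_c = 0
T = 2·5/2 = 5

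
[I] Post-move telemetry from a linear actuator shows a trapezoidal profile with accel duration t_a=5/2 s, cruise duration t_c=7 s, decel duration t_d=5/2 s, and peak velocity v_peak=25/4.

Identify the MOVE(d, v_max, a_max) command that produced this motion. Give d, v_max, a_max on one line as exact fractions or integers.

a_max = (25/4)/(5/2) = 5/2
d_a = ½·25/4·5/2 = 125/16; d_c = 25/4·7 = 175/4
d = 2·125/16 + 175/4 = 475/8
t_c = 7 > 0 so v_max = 25/4

d=475/8 v_max=25/4 a_max=5/2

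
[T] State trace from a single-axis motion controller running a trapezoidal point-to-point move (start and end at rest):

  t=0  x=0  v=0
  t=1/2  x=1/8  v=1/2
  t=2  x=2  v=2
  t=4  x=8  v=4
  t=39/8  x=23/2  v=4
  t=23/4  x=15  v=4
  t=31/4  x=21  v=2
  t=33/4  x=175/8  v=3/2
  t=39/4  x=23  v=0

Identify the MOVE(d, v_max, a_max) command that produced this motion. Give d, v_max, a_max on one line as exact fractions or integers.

final state: t=39/4, x=23, v=0 → d = 23
a_max = (1/2−0)/(1/2−0) = 1
max v = 4 over t∈[4,23/4] → v_max = 4
check: 4·(4+7/4) = 23 ✓

d=23 v_max=4 a_max=1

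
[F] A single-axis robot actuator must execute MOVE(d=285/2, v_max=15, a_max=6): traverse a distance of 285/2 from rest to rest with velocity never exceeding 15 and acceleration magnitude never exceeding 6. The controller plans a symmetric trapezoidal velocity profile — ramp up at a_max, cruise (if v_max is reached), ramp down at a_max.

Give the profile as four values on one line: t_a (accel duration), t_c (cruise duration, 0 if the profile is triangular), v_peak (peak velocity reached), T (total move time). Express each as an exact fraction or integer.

t_a=5/2 t_c=7 v_peak=15 T=12

(v_max)²/a_max = 15²/6 = 75/2
285/2 ≥ 75/2 ⇒ cruise phase
t_a = 15/6 = 5/2; v_peak = 15
d_cruise = 285/2 − 75/2 = 105; t_c = 105/15 = 7
T = 2·5/2 + 7 = 12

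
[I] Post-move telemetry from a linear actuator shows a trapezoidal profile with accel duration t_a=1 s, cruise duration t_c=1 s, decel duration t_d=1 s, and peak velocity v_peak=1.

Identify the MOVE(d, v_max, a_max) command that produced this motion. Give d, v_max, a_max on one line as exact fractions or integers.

a_max = 1/1 = 1
d_a = ½·1·1 = 1/2; d_c = 1·1 = 1
d = 2·1/2 + 1 = 2
t_c = 1 > 0 so v_max = 1

d=2 v_max=1 a_max=1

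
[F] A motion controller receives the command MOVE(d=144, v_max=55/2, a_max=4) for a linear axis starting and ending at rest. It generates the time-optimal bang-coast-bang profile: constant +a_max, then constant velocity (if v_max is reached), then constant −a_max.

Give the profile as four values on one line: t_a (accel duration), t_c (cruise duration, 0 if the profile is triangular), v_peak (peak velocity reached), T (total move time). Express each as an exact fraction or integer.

t_a=6 t_c=0 v_peak=24 T=12

v_max²/a_max = (55/2)²/4 = 3025/16
144 < 3025/16 ⇒ no cruise
v_peak = √(144·4) = √576 = 24
t_a = 24/4 = 6; t_c = 0
T = 2·6 = 12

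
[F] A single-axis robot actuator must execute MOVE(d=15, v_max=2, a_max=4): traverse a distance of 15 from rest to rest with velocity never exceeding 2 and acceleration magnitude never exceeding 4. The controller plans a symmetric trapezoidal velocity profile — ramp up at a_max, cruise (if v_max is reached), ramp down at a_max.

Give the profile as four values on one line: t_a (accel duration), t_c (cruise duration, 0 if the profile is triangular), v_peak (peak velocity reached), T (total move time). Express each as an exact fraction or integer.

vₘ²/aₘ = 2²/4 = 1
15 ≥ 1 → trapezoidal
t_a = 2/4 = 1/2; v_peak = 2
d_cruise = 15 − 1 = 14; t_c = 14/2 = 7
T = 2·1/2 + 7 = 8

t_a=1/2 t_c=7 v_peak=2 T=8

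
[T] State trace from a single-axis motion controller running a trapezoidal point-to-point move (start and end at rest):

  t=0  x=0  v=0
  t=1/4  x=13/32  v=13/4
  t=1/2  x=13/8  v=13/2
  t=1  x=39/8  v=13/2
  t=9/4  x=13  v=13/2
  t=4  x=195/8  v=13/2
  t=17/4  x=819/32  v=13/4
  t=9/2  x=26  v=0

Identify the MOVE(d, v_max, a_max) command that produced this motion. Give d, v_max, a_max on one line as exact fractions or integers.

final state: t=9/2, x=26, v=0 → d = 26
a_max = (13/4−0)/(1/4−0) = 13
max v = 13/2 over t∈[1/2,4] → v_max = 13/2
check: 13/2·(1/2+7/2) = 26 ✓

d=26 v_max=13/2 a_max=13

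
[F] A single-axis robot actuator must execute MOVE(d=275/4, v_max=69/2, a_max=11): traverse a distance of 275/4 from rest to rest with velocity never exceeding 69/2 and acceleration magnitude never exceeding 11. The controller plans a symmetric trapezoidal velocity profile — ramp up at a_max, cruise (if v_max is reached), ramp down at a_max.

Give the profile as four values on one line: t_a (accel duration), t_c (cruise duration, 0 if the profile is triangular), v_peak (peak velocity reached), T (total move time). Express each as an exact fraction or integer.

vₘ²/aₘ = (69/2)²/11 = 4761/44
275/4 < 4761/44 → triangular
v_peak = √(275/4·11) = √(3025/4) = 55/2
t_a = (55/2)/11 = 5/2; t_c = 0
T = 2·5/2 = 5

t_a=5/2 t_c=0 v_peak=55/2 T=5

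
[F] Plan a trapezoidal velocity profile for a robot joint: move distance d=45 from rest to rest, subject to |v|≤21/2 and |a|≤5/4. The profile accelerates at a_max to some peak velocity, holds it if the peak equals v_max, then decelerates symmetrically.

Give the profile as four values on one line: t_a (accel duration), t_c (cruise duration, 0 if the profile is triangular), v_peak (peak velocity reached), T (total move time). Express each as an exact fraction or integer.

v_max²/a_max = (21/2)²/(5/4) = 441/5
45 < 441/5 ⇒ no cruise
v_peak = √(45·5/4) = √(225/4) = 15/2
t_a = (15/2)/(5/4) = 6; t_c = 0
T = 2·6 = 12

t_a=6 t_c=0 v_peak=15/2 T=12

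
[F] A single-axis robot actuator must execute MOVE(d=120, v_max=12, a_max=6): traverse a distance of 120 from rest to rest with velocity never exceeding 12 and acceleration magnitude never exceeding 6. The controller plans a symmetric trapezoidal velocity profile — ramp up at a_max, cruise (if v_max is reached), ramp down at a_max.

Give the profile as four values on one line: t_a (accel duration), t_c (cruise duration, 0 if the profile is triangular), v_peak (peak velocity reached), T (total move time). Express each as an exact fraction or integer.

t_a=2 t_c=8 v_peak=12 T=12

(v_max)²/a_max = 12²/6 = 24
120 ≥ 24 so v_max reached
t_a = 12/6 = 2; v_peak = 12
d_cruise = 120 − 24 = 96; t_c = 96/12 = 8
T = 2·2 + 8 = 12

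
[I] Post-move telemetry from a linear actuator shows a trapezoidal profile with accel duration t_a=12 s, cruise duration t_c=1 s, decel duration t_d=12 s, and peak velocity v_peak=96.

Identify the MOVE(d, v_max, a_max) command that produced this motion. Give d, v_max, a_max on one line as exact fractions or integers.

d=1248 v_max=96 a_max=8

a_max = 96/12 = 8
d_a = ½·96·12 = 576; d_c = 96·1 = 96
d = 2·576 + 96 = 1248
t_c = 1 > 0 → v_max = v_peak = 96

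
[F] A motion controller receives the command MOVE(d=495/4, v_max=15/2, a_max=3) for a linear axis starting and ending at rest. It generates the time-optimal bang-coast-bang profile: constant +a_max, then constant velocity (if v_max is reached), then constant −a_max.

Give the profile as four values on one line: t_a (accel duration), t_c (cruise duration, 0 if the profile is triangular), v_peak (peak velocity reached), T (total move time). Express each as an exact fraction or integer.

v_max²/a_max = (15/2)²/3 = 75/4
495/4 ≥ 75/4 so v_max reached
t_a = (15/2)/3 = 5/2; v_peak = 15/2
d_cruise = 495/4 − 75/4 = 105; t_c = 105/(15/2) = 14
T = 2·5/2 + 14 = 19

t_a=5/2 t_c=14 v_peak=15/2 T=19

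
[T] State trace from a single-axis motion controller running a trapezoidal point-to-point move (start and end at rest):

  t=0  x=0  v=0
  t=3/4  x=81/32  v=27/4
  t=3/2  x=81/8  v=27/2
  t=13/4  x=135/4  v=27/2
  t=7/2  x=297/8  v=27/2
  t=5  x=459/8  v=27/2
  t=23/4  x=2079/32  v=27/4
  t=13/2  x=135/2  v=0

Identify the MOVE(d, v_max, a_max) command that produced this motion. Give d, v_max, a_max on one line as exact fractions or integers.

final state: t=13/2, x=135/2, v=0 → d = 135/2
a_max = (27/4−0)/(3/4−0) = 9
max v = 27/2 over t∈[3/2,5] → v_max = 27/2
check: 27/2·(3/2+7/2) = 135/2 ✓

d=135/2 v_max=27/2 a_max=9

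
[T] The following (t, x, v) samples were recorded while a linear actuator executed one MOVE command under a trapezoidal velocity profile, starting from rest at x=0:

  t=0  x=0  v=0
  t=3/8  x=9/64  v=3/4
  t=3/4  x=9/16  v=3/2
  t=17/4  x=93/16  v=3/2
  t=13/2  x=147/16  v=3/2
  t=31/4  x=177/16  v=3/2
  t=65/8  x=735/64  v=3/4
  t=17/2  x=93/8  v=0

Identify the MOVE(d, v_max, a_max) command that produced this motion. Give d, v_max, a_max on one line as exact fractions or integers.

final state: t=17/2, x=93/8, v=0 → d = 93/8
a_max = (3/4−0)/(3/8−0) = 2
max v = 3/2 over t∈[3/4,31/4] → v_max = 3/2
check: 3/2·(3/4+7) = 93/8 ✓

d=93/8 v_max=3/2 a_max=2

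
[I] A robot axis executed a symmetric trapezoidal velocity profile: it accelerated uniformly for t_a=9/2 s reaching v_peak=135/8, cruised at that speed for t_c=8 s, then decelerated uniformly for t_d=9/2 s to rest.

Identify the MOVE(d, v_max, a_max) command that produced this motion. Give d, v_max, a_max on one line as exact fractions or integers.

d=3375/16 v_max=135/8 a_max=15/4

a_max = (135/8)/(9/2) = 15/4
d_a = ½·135/8·9/2 = 1215/32; d_c = 135/8·8 = 135
d = 2·1215/32 + 135 = 3375/16
t_c = 8 > 0 so v_max = 135/8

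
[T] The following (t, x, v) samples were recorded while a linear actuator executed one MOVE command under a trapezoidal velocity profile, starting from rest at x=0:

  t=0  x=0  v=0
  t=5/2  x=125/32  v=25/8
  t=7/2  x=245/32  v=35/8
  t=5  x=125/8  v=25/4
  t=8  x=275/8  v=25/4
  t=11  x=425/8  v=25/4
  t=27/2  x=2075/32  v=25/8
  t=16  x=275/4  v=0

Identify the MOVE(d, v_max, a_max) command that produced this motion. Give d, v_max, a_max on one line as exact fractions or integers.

d=275/4 v_max=25/4 a_max=5/4

final state: t=16, x=275/4, v=0 → d = 275/4
a_max = (25/8−0)/(5/2−0) = 5/4
max v = 25/4 over t∈[5,11] → v_max = 25/4
check: 25/4·(5+6) = 275/4 ✓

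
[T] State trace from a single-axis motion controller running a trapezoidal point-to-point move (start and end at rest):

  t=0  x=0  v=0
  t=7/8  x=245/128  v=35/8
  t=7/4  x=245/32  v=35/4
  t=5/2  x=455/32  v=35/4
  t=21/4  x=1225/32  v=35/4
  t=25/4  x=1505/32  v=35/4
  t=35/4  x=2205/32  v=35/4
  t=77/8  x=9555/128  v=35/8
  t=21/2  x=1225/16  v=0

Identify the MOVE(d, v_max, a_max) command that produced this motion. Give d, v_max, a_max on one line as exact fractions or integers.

d=1225/16 v_max=35/4 a_max=5

final state: t=21/2, x=1225/16, v=0 → d = 1225/16
a_max = (35/8−0)/(7/8−0) = 5
max v = 35/4 over t∈[7/4,35/4] → v_max = 35/4
check: 35/4·(7/4+7) = 1225/16 ✓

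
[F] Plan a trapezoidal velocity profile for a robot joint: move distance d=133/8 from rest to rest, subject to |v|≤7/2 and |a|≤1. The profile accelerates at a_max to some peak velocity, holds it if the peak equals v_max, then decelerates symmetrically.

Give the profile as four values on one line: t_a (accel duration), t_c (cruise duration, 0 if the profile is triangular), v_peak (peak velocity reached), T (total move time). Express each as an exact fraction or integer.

t_a=7/2 t_c=5/4 v_peak=7/2 T=33/4

vₘ²/aₘ = (7/2)²/1 = 49/4
133/8 ≥ 49/4 ⇒ cruise phase
t_a = (7/2)/1 = 7/2; v_peak = 7/2
d_cruise = 133/8 − 49/4 = 35/8; t_c = (35/8)/(7/2) = 5/4
T = 2·7/2 + 5/4 = 33/4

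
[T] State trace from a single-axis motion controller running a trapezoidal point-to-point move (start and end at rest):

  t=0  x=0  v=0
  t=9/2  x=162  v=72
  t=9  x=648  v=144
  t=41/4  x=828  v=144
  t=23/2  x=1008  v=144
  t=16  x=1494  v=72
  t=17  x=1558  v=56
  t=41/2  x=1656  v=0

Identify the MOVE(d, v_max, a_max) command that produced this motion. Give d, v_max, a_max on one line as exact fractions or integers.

d=1656 v_max=144 a_max=16

final state: t=41/2, x=1656, v=0 → d = 1656
a_max = (72−0)/(9/2−0) = 16
max v = 144 over t∈[9,23/2] → v_max = 144
check: 144·(9+5/2) = 1656 ✓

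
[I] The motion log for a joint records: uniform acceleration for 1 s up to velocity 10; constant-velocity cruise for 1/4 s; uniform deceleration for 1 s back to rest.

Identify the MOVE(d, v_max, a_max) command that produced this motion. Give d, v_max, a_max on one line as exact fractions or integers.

a_max = 10/1 = 10
d_a = ½·10·1 = 5; d_c = 10·1/4 = 5/2
d = 2·5 + 5/2 = 25/2
t_c = 1/4 > 0 ⇒ limit active, v_max = 10

d=25/2 v_max=10 a_max=10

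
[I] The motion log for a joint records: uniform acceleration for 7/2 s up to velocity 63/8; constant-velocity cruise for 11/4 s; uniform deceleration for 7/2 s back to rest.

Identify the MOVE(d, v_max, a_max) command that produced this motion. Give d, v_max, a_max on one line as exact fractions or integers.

a_max = (63/8)/(7/2) = 9/4
d_a = ½·63/8·7/2 = 441/32; d_c = 63/8·11/4 = 693/32
d = 2·441/32 + 693/32 = 1575/32
t_c = 11/4 > 0 → v_max = v_peak = 63/8

d=1575/32 v_max=63/8 a_max=9/4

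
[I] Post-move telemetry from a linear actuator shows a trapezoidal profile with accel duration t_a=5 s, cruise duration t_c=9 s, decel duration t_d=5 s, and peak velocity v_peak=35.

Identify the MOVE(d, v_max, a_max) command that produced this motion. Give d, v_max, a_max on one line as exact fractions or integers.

a_max = 35/5 = 7
d_a = ½·35·5 = 175/2; d_c = 35·9 = 315
d = 2·175/2 + 315 = 490
t_c = 9 > 0 so v_max = 35

d=490 v_max=35 a_max=7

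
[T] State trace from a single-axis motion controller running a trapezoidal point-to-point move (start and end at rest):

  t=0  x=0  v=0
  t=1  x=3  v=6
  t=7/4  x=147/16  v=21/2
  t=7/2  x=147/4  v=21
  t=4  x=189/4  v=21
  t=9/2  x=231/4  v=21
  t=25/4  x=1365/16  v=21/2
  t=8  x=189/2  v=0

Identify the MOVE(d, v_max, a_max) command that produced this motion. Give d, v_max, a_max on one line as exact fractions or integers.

final state: t=8, x=189/2, v=0 → d = 189/2
a_max = (6−0)/(1−0) = 6
max v = 21 over t∈[7/2,9/2] → v_max = 21
check: 21·(7/2+1) = 189/2 ✓

d=189/2 v_max=21 a_max=6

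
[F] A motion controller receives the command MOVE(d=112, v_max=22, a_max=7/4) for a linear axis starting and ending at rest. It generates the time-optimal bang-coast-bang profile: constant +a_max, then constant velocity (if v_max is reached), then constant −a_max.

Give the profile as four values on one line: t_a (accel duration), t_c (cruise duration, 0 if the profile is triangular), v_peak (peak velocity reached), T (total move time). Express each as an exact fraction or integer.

t_a=8 t_c=0 v_peak=14 T=16

v_max²/a_max = 22²/(7/4) = 1936/7
112 < 1936/7 ⇒ no cruise
v_peak = √(112·7/4) = √196 = 14
t_a = 14/(7/4) = 8; t_c = 0
T = 2·8 = 16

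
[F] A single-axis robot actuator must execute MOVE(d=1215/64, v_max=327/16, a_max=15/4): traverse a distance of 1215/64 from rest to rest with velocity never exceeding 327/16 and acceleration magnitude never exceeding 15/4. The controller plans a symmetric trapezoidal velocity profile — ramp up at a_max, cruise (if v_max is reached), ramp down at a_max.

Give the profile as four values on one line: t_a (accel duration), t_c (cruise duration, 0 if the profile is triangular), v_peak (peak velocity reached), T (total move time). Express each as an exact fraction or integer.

t_a=9/4 t_c=0 v_peak=135/16 T=9/2

(v_max)²/a_max = (327/16)²/(15/4) = 35643/320
1215/64 < 35643/320 → triangular
v_peak = √(1215/64·15/4) = √(18225/256) = 135/16
t_a = (135/16)/(15/4) = 9/4; t_c = 0
T = 2·9/4 = 9/2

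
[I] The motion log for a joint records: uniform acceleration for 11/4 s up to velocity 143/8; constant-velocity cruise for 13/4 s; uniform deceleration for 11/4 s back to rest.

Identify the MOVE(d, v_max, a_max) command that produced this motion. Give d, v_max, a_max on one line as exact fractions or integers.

a_max = (143/8)/(11/4) = 13/2
d_a = ½·143/8·11/4 = 1573/64; d_c = 143/8·13/4 = 1859/32
d = 2·1573/64 + 1859/32 = 429/4
t_c = 13/4 > 0 ⇒ limit active, v_max = 143/8

d=429/4 v_max=143/8 a_max=13/2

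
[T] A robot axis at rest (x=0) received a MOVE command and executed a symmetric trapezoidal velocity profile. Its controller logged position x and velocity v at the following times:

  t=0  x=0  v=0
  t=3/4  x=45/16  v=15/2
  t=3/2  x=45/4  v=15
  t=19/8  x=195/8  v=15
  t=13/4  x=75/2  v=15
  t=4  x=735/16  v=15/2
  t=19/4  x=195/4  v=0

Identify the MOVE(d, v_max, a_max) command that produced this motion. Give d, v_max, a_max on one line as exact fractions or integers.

final state: t=19/4, x=195/4, v=0 → d = 195/4
a_max = (15/2−0)/(3/4−0) = 10
max v = 15 over t∈[3/2,13/4] → v_max = 15
check: 15·(3/2+7/4) = 195/4 ✓

d=195/4 v_max=15 a_max=10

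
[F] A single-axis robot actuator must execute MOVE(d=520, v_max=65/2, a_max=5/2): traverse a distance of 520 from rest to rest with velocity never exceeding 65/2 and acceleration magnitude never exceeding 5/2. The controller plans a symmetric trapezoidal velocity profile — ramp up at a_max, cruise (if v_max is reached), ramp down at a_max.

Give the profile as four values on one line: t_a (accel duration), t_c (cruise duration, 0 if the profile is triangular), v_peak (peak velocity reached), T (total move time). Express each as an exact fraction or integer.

vₘ²/aₘ = (65/2)²/(5/2) = 845/2
520 ≥ 845/2 → trapezoidal
t_a = (65/2)/(5/2) = 13; v_peak = 65/2
d_cruise = 520 − 845/2 = 195/2; t_c = (195/2)/(65/2) = 3
T = 2·13 + 3 = 29

t_a=13 t_c=3 v_peak=65/2 T=29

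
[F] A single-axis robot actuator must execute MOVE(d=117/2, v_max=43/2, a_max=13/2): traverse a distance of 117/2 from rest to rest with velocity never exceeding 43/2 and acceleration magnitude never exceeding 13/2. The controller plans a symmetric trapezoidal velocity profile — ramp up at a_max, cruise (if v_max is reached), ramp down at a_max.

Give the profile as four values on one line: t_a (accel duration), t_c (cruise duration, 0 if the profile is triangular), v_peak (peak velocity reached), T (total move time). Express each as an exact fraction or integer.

v_max²/a_max = (43/2)²/(13/2) = 1849/26
117/2 < 1849/26 so t_c = 0
v_peak = √(117/2·13/2) = √(1521/4) = 39/2
t_a = (39/2)/(13/2) = 3; t_c = 0
T = 2·3 = 6

t_a=3 t_c=0 v_peak=39/2 T=6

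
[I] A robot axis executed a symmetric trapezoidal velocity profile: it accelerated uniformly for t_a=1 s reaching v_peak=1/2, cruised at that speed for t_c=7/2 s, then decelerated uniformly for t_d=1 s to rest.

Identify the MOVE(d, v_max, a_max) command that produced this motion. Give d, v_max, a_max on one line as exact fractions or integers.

a_max = (1/2)/1 = 1/2
d_a = ½·1/2·1 = 1/4; d_c = 1/2·7/2 = 7/4
d = 2·1/4 + 7/4 = 9/4
t_c = 7/2 > 0 ⇒ limit active, v_max = 1/2

d=9/4 v_max=1/2 a_max=1/2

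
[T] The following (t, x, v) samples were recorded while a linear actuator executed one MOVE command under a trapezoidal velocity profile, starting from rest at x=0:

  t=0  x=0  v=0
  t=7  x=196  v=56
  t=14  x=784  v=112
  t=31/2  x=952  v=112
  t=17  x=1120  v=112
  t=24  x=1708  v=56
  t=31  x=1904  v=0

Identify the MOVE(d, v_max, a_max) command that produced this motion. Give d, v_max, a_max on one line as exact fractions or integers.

final state: t=31, x=1904, v=0 → d = 1904
a_max = (56−0)/(7−0) = 8
max v = 112 over t∈[14,17] → v_max = 112
check: 112·(14+3) = 1904 ✓

d=1904 v_max=112 a_max=8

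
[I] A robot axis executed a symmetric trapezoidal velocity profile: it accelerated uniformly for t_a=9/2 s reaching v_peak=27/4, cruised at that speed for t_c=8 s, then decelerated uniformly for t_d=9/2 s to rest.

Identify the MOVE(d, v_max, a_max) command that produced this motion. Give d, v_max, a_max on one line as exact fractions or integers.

a_max = (27/4)/(9/2) = 3/2
d_a = ½·27/4·9/2 = 243/16; d_c = 27/4·8 = 54
d = 2·243/16 + 54 = 675/8
t_c = 8 > 0 ⇒ limit active, v_max = 27/4

d=675/8 v_max=27/4 a_max=3/2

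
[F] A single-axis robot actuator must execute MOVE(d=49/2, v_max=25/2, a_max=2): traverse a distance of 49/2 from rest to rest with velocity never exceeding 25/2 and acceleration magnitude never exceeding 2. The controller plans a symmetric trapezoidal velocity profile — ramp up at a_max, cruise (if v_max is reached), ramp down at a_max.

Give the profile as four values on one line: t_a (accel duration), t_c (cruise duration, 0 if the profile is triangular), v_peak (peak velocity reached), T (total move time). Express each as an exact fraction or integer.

(v_max)²/a_max = (25/2)²/2 = 625/8
49/2 < 625/8 so t_c = 0
v_peak = √(49/2·2) = √49 = 7
t_a = 7/2; t_c = 0
T = 2·7/2 = 7

t_a=7/2 t_c=0 v_peak=7 T=7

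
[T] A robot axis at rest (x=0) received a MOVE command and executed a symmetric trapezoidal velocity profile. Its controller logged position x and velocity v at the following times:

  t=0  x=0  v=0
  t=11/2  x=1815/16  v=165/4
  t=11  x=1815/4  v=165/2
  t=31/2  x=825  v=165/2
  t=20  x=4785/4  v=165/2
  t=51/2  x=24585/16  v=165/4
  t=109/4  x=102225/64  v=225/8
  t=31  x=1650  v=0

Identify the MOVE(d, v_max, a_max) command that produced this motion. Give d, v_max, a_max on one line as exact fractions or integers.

final state: t=31, x=1650, v=0 → d = 1650
a_max = (165/4−0)/(11/2−0) = 15/2
max v = 165/2 over t∈[11,20] → v_max = 165/2
check: 165/2·(11+9) = 1650 ✓

d=1650 v_max=165/2 a_max=15/2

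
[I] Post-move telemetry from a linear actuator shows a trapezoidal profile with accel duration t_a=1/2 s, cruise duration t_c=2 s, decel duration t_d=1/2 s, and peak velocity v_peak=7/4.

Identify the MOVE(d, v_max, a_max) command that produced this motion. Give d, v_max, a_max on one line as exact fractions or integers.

d=35/8 v_max=7/4 a_max=7/2

a_max = (7/4)/(1/2) = 7/2
d_a = ½·7/4·1/2 = 7/16; d_c = 7/4·2 = 7/2
d = 2·7/16 + 7/2 = 35/8
t_c = 2 > 0 so v_max = 7/4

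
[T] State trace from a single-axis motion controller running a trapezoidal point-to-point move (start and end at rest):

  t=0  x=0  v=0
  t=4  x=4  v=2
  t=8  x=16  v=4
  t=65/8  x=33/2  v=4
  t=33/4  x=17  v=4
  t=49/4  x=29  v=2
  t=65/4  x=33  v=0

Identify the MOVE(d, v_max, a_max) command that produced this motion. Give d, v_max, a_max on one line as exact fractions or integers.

final state: t=65/4, x=33, v=0 → d = 33
a_max = (2−0)/(4−0) = 1/2
max v = 4 over t∈[8,33/4] → v_max = 4
check: 4·(8+1/4) = 33 ✓

d=33 v_max=4 a_max=1/2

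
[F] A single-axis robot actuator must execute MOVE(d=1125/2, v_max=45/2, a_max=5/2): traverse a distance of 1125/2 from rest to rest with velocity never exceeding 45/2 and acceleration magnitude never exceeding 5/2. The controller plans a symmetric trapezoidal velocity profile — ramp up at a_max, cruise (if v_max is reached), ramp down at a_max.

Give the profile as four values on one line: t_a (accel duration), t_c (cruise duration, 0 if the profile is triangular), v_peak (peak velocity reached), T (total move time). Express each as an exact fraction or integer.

t_a=9 t_c=16 v_peak=45/2 T=34

vₘ²/aₘ = (45/2)²/(5/2) = 405/2
1125/2 ≥ 405/2 → trapezoidal
t_a = (45/2)/(5/2) = 9; v_peak = 45/2
d_cruise = 1125/2 − 405/2 = 360; t_c = 360/(45/2) = 16
T = 2·9 + 16 = 34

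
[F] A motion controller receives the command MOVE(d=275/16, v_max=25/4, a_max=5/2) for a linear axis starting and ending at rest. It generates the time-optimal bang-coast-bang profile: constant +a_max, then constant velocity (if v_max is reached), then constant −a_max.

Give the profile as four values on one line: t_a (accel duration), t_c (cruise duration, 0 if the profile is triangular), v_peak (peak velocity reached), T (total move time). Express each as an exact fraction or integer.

(v_max)²/a_max = (25/4)²/(5/2) = 125/8
275/16 ≥ 125/8 → trapezoidal
t_a = (25/4)/(5/2) = 5/2; v_peak = 25/4
d_cruise = 275/16 − 125/8 = 25/16; t_c = (25/16)/(25/4) = 1/4
T = 2·5/2 + 1/4 = 21/4

t_a=5/2 t_c=1/4 v_peak=25/4 T=21/4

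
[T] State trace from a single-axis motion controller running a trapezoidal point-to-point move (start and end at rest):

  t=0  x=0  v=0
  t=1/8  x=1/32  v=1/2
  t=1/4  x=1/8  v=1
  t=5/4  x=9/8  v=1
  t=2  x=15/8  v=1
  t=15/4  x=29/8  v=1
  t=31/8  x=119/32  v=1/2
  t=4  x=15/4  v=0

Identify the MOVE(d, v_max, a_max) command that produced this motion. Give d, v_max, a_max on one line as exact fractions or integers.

final state: t=4, x=15/4, v=0 → d = 15/4
a_max = (1/2−0)/(1/8−0) = 4
max v = 1 over t∈[1/4,15/4] → v_max = 1
check: 1·(1/4+7/2) = 15/4 ✓

d=15/4 v_max=1 a_max=4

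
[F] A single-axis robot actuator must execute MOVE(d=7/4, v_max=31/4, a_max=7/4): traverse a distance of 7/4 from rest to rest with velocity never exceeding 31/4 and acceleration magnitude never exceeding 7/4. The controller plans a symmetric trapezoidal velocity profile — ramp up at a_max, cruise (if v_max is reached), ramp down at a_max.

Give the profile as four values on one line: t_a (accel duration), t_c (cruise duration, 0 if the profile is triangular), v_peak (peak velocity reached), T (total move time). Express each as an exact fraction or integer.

t_a=1 t_c=0 v_peak=7/4 T=2

(v_max)²/a_max = (31/4)²/(7/4) = 961/28
7/4 < 961/28 so t_c = 0
v_peak = √(7/4·7/4) = √(49/16) = 7/4
t_a = (7/4)/(7/4) = 1; t_c = 0
T = 2·1 = 2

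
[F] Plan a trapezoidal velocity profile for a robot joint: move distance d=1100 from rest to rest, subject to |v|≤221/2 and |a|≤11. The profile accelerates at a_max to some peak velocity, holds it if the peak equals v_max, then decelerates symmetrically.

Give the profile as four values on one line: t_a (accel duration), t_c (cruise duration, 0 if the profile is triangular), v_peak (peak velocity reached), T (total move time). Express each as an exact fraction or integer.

t_a=10 t_c=0 v_peak=110 T=20

vₘ²/aₘ = (221/2)²/11 = 48841/44
1100 < 48841/44 ⇒ no cruise
v_peak = √(1100·11) = √12100 = 110
t_a = 110/11 = 10; t_c = 0
T = 2·10 = 20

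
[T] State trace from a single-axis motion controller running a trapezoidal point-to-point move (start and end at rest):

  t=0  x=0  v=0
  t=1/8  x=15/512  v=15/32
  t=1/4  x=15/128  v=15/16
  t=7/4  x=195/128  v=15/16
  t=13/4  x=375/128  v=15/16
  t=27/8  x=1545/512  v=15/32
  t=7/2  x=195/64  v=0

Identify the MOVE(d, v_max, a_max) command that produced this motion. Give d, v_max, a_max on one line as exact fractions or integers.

final state: t=7/2, x=195/64, v=0 → d = 195/64
a_max = (15/32−0)/(1/8−0) = 15/4
max v = 15/16 over t∈[1/4,13/4] → v_max = 15/16
check: 15/16·(1/4+3) = 195/64 ✓

d=195/64 v_max=15/16 a_max=15/4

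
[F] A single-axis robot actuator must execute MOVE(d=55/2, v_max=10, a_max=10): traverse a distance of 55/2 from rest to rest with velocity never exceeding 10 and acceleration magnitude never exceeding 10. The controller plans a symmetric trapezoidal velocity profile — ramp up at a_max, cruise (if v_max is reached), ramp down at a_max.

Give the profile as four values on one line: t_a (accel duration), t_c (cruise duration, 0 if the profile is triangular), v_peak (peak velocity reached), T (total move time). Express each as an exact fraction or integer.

vₘ²/aₘ = 10²/10 = 10
55/2 ≥ 10 ⇒ cruise phase
t_a = 10/10 = 1; v_peak = 10
d_cruise = 55/2 − 10 = 35/2; t_c = (35/2)/10 = 7/4
T = 2·1 + 7/4 = 15/4

t_a=1 t_c=7/4 v_peak=10 T=15/4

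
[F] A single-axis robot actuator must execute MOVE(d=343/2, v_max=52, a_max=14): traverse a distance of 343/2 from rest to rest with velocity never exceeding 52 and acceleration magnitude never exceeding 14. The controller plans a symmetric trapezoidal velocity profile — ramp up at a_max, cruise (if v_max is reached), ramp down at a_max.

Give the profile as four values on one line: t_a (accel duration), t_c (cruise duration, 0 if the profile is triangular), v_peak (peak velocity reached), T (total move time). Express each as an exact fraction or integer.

(v_max)²/a_max = 52²/14 = 1352/7
343/2 < 1352/7 → triangular
v_peak = √(343/2·14) = √2401 = 49
t_a = 49/14 = 7/2; t_c = 0
T = 2·7/2 = 7

t_a=7/2 t_c=0 v_peak=49 T=7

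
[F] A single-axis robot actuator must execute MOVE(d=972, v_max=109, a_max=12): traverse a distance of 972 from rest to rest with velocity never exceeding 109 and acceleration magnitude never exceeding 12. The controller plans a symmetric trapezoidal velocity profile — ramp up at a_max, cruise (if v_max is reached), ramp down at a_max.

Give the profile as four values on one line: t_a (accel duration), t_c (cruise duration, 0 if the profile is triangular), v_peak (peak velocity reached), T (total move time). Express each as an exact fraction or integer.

t_a=9 t_c=0 v_peak=108 T=18

vₘ²/aₘ = 109²/12 = 11881/12
972 < 11881/12 so t_c = 0
v_peak = √(972·12) = √11664 = 108
t_a = 108/12 = 9; t_c = 0
T = 2·9 = 18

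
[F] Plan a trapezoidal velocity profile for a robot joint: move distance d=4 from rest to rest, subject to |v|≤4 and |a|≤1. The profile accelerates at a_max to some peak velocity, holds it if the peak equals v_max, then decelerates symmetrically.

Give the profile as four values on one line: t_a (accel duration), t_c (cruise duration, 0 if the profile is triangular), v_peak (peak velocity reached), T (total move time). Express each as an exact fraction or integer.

(v_max)²/a_max = 4²/1 = 16
4 < 16 ⇒ no cruise
v_peak = √(4·1) = √4 = 2
t_a = 2/1 = 2; t_c = 0
T = 2·2 = 4

t_a=2 t_c=0 v_peak=2 T=4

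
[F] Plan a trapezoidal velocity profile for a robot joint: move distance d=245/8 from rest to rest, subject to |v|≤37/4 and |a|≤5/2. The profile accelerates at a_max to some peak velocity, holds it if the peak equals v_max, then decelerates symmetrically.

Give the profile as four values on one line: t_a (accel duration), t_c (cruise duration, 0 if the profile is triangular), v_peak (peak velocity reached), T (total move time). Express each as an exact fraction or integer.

vₘ²/aₘ = (37/4)²/(5/2) = 1369/40
245/8 < 1369/40 so t_c = 0
v_peak = √(245/8·5/2) = √(1225/16) = 35/4
t_a = (35/4)/(5/2) = 7/2; t_c = 0
T = 2·7/2 = 7

t_a=7/2 t_c=0 v_peak=35/4 T=7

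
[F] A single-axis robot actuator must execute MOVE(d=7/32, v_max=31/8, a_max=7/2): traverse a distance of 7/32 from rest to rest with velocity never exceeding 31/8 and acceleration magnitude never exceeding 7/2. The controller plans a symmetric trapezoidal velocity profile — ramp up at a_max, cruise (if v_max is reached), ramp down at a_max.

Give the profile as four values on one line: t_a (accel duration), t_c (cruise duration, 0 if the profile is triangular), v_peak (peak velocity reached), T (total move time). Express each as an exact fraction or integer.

vₘ²/aₘ = (31/8)²/(7/2) = 961/224
7/32 < 961/224 ⇒ no cruise
v_peak = √(7/32·7/2) = √(49/64) = 7/8
t_a = (7/8)/(7/2) = 1/4; t_c = 0
T = 2·1/4 = 1/2

t_a=1/4 t_c=0 v_peak=7/8 T=1/2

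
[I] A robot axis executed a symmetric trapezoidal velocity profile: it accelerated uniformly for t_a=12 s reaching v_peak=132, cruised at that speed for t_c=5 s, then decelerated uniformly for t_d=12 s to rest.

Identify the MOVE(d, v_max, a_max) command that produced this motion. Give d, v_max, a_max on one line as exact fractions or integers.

d=2244 v_max=132 a_max=11

a_max = 132/12 = 11
d_a = ½·132·12 = 792; d_c = 132·5 = 660
d = 2·792 + 660 = 2244
t_c = 5 > 0 → v_max = v_peak = 132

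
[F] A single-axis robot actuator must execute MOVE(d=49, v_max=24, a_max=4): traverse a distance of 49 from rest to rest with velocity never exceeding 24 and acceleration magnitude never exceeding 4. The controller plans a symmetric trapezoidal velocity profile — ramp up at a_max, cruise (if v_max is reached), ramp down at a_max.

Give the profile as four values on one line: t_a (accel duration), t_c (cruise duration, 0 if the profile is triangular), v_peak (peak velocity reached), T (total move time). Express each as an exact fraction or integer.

t_a=7/2 t_c=0 v_peak=14 T=7

v_max²/a_max = 24²/4 = 144
49 < 144 → triangular
v_peak = √(49·4) = √196 = 14
t_a = 14/4 = 7/2; t_c = 0
T = 2·7/2 = 7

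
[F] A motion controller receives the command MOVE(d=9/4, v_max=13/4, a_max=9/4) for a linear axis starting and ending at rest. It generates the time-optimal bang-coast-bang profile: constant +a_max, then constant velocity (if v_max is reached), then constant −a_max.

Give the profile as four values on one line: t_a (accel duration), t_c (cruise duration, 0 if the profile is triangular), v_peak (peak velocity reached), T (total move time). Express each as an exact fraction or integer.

vₘ²/aₘ = (13/4)²/(9/4) = 169/36
9/4 < 169/36 so t_c = 0
v_peak = √(9/4·9/4) = √(81/16) = 9/4
t_a = (9/4)/(9/4) = 1; t_c = 0
T = 2·1 = 2

t_a=1 t_c=0 v_peak=9/4 T=2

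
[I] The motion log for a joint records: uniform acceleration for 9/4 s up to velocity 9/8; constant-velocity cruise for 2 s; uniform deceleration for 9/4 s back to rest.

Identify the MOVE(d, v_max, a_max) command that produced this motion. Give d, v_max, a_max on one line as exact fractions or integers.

a_max = (9/8)/(9/4) = 1/2
d_a = ½·9/8·9/4 = 81/64; d_c = 9/8·2 = 9/4
d = 2·81/64 + 9/4 = 153/32
t_c = 2 > 0 ⇒ limit active, v_max = 9/8

d=153/32 v_max=9/8 a_max=1/2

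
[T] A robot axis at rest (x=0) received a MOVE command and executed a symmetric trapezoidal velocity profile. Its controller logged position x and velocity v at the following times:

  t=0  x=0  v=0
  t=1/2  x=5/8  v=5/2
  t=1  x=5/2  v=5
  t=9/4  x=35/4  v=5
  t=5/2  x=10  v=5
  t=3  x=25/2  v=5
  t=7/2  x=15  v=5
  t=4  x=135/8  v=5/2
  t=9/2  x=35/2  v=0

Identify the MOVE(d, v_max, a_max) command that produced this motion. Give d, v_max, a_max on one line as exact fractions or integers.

final state: t=9/2, x=35/2, v=0 → d = 35/2
a_max = (5/2−0)/(1/2−0) = 5
max v = 5 over t∈[1,7/2] → v_max = 5
check: 5·(1+5/2) = 35/2 ✓

d=35/2 v_max=5 a_max=5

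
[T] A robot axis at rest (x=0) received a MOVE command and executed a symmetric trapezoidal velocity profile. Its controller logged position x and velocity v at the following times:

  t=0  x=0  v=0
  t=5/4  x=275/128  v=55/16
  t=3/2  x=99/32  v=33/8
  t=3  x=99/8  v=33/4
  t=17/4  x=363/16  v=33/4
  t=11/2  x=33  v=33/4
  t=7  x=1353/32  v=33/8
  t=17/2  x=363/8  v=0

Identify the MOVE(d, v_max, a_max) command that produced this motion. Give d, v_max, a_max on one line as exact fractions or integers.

d=363/8 v_max=33/4 a_max=11/4

final state: t=17/2, x=363/8, v=0 → d = 363/8
a_max = (55/16−0)/(5/4−0) = 11/4
max v = 33/4 over t∈[3,11/2] → v_max = 33/4
check: 33/4·(3+5/2) = 363/8 ✓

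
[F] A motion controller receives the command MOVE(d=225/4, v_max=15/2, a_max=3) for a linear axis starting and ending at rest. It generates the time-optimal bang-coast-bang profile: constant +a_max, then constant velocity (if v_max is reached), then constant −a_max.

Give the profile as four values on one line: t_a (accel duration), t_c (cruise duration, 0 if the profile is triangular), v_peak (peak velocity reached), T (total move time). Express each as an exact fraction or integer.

(v_max)²/a_max = (15/2)²/3 = 75/4
225/4 ≥ 75/4 so v_max reached
t_a = (15/2)/3 = 5/2; v_peak = 15/2
d_cruise = 225/4 − 75/4 = 75/2; t_c = (75/2)/(15/2) = 5
T = 2·5/2 + 5 = 10

t_a=5/2 t_c=5 v_peak=15/2 T=10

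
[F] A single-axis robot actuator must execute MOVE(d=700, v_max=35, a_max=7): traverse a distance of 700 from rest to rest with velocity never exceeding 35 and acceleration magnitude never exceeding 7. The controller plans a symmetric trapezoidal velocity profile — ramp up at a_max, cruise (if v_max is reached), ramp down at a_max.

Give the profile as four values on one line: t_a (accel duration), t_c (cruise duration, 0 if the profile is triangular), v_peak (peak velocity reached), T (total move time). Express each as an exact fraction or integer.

vₘ²/aₘ = 35²/7 = 175
700 ≥ 175 so v_max reached
t_a = 35/7 = 5; v_peak = 35
d_cruise = 700 − 175 = 525; t_c = 525/35 = 15
T = 2·5 + 15 = 25

t_a=5 t_c=15 v_peak=35 T=25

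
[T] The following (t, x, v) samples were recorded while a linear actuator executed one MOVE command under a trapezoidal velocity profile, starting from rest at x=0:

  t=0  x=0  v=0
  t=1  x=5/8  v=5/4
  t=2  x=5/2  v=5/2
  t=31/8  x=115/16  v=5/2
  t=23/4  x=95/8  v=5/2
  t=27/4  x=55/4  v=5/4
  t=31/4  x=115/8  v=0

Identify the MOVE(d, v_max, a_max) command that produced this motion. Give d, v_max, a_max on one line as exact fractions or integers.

d=115/8 v_max=5/2 a_max=5/4

final state: t=31/4, x=115/8, v=0 → d = 115/8
a_max = (5/4−0)/(1−0) = 5/4
max v = 5/2 over t∈[2,23/4] → v_max = 5/2
check: 5/2·(2+15/4) = 115/8 ✓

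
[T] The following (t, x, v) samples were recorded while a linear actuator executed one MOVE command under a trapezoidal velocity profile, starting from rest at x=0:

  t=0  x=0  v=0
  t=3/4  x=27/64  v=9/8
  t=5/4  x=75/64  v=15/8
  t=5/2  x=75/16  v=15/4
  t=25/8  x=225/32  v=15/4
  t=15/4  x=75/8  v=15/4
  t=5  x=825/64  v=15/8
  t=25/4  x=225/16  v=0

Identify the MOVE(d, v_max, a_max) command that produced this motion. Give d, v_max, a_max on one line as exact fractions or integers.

d=225/16 v_max=15/4 a_max=3/2

final state: t=25/4, x=225/16, v=0 → d = 225/16
a_max = (9/8−0)/(3/4−0) = 3/2
max v = 15/4 over t∈[5/2,15/4] → v_max = 15/4
check: 15/4·(5/2+5/4) = 225/16 ✓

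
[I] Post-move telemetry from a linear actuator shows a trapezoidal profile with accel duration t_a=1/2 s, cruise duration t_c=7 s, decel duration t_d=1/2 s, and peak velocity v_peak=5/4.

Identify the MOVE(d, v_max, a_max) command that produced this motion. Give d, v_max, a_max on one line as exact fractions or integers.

d=75/8 v_max=5/4 a_max=5/2

a_max = (5/4)/(1/2) = 5/2
d_a = ½·5/4·1/2 = 5/16; d_c = 5/4·7 = 35/4
d = 2·5/16 + 35/4 = 75/8
t_c = 7 > 0 ⇒ limit active, v_max = 5/4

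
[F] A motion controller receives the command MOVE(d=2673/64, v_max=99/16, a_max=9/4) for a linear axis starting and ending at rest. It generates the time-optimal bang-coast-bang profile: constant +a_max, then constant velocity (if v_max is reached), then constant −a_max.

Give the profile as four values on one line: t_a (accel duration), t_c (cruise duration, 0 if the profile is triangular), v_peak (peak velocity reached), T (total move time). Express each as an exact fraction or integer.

(v_max)²/a_max = (99/16)²/(9/4) = 1089/64
2673/64 ≥ 1089/64 ⇒ cruise phase
t_a = (99/16)/(9/4) = 11/4; v_peak = 99/16
d_cruise = 2673/64 − 1089/64 = 99/4; t_c = (99/4)/(99/16) = 4
T = 2·11/4 + 4 = 19/2

t_a=11/4 t_c=4 v_peak=99/16 T=19/2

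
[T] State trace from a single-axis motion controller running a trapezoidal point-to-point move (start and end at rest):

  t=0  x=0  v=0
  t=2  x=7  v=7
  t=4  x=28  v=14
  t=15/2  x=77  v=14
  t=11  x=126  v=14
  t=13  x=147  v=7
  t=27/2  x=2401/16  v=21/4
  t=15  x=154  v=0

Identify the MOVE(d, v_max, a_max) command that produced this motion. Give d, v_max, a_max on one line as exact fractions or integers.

d=154 v_max=14 a_max=7/2

final state: t=15, x=154, v=0 → d = 154
a_max = (7−0)/(2−0) = 7/2
max v = 14 over t∈[4,11] → v_max = 14
check: 14·(4+7) = 154 ✓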